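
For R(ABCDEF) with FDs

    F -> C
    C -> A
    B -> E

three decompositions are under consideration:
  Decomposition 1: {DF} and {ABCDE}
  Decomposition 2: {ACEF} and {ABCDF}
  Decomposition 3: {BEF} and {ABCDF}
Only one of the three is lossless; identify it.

Decomposition 3

Decomposition 1: common = {D}, closure = {D} → lossy.
Decomposition 2: common = {ACF}, closure = {ACF} → lossy.
Decomposition 3: common = {BF}, closure = {ABCEF} → lossless.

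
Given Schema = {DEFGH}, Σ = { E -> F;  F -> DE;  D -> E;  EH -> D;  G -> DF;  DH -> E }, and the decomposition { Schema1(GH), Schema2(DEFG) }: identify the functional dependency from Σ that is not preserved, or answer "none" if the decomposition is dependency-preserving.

E → F lies within Schema2.
F → DE lies within Schema2.
D → E lies within Schema2.
EH → D: restricted closure across fragments reaches D.
G → DF lies within Schema2.
DH → E: restricted closure across fragments reaches E.
Every dependency is enforceable on the fragments, so the decomposition is dependency-preserving.

none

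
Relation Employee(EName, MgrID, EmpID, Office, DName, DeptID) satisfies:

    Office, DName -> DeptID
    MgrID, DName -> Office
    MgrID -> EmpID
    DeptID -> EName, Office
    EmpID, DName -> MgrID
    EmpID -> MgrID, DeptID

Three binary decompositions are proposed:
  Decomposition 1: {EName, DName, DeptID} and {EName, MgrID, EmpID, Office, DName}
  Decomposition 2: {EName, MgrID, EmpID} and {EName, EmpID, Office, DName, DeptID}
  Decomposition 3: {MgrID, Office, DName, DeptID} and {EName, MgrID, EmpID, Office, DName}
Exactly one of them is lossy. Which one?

Decomposition 1

Decomposition 1: common = {EName, DName}, closure = {EName, DName} → lossy.
Decomposition 2: common = {EName, EmpID}, closure = {EName, MgrID, EmpID, Office, DeptID} → lossless.
Decomposition 3: common = {MgrID, Office, DName}, closure = {EName, MgrID, EmpID, Office, DName, DeptID} → lossless.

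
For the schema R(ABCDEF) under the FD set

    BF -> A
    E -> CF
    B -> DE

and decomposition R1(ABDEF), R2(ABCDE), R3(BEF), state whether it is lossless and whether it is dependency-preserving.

Lossless test (chase): Rows 1 and 3 agree on BF; apply BF→A and equate their A entries. Rows 1 and 2 agree on E; apply E→CF and equate their CF entries. Rows 1 and 3 agree on E; apply E→CF and equate their CF entries. Rows 1 and 3 agree on B; apply B→DE and equate their DE entries. Row 1 is now all distinguished symbols — the join is lossless.
Dependency preservation: E → CF is not contained in any single fragment, but the restricted closure of its left-hand side across the fragments still reaches the right-hand side; the remaining FDs each lie inside some fragment. All dependencies are preserved.

lossless and dependency-preserving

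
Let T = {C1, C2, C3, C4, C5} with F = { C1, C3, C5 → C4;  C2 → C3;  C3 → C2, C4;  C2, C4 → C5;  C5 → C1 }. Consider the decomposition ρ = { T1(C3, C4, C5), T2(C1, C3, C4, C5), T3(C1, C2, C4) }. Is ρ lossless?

No

Chase test. Columns are C1, C2, C3, C4, C5; row i has aⱼ where attribute j ∈ Ti, else bᵢⱼ.
Initial tableau (one row per fragment):
  row 1: b11 b12 a3 a4 a5
  row 2: a1 b22 a3 a4 a5
  row 3: a1 a2 b33 a4 b35
Rows 1 and 2 agree on C3; apply C3→C2, C4 and equate their C2, C4 entries.
Rows 1 and 2 agree on C5; apply C5→C1 and equate their C1 entries.
No row becomes fully distinguished — the join is lossy.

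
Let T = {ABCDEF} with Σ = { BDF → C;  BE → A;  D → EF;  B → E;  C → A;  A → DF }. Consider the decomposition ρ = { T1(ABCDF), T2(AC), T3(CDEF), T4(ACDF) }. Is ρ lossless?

Chase test. Columns are ABCDEF; row i has aⱼ where attribute j ∈ Ti, else bᵢⱼ.
Initial tableau (one row per fragment):
  row 1: a1 a2 a3 a4 b15 a6
  row 2: a1 b22 a3 b24 b25 b26
  row 3: b31 b32 a3 a4 a5 a6
  row 4: a1 b42 a3 a4 b45 a6
Rows 1 and 3 agree on D; apply D→EF and equate their EF entries.
Rows 1 and 4 agree on D; apply D→EF and equate their EF entries.
Rows 1 and 3 agree on C; apply C→A and equate their A entries.
Rows 1 and 2 agree on A; apply A→DF and equate their DF entries.
Rows 1 and 2 agree on D; apply D→EF and equate their EF entries.
Row 1 is now all distinguished symbols — the join is lossless.

Yes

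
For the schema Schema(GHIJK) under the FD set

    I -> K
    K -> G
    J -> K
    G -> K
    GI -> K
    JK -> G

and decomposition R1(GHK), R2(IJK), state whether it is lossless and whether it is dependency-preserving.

Lossless test: (K)⁺ = {GK}, which is a superkey of neither fragment — lossy.
Dependency preservation: GI → K; JK → G are not contained in any single fragment, but the restricted closure of each left-hand side across the fragments still reaches the right-hand side; the remaining FDs each lie inside some fragment. All dependencies are preserved.

lossy but dependency-preserving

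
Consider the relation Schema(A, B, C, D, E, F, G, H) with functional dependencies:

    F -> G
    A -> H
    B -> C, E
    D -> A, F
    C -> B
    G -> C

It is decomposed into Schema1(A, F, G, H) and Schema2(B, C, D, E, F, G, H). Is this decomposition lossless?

No

Common attributes: Schema1 ∩ Schema2 = {F, G, H}.
Closure of {F, G, H}: G → C applies, adding C; C → B applies, adding B; B → C, E applies, adding E. So (F, G, H)⁺ = {B, C, E, F, G, H}.
The closure contains neither all of Schema1 = {A, F, G, H} nor all of Schema2 = {B, C, D, E, F, G, H}, so the common attributes are not a superkey of either fragment. The join is lossy.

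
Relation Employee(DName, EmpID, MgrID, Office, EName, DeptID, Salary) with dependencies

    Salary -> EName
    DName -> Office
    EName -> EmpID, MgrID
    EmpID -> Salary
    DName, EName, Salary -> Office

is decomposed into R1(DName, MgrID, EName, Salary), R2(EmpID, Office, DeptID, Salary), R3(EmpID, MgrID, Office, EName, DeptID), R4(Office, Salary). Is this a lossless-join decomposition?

No

Chase test. Columns are DName, EmpID, MgrID, Office, EName, DeptID, Salary; row i has aⱼ where attribute j ∈ Ri, else bᵢⱼ.
Initial tableau (one row per fragment):
  row 1: a1 b12 a3 b14 a5 b16 a7
  row 2: b21 a2 b23 a4 b25 a6 a7
  row 3: b31 a2 a3 a4 a5 a6 b37
  row 4: b41 b42 b43 a4 b45 b46 a7
Rows 1 and 2 agree on Salary; apply Salary→EName and equate their EName entries.
Rows 1 and 4 agree on Salary; apply Salary→EName and equate their EName entries.
Rows 1 and 2 agree on EName; apply EName→EmpID, MgrID and equate their EmpID, MgrID entries.
Rows 1 and 4 agree on EName; apply EName→EmpID, MgrID and equate their EmpID, MgrID entries.
Rows 1 and 3 agree on EmpID; apply EmpID→Salary and equate their Salary entries.
No row becomes fully distinguished — the join is lossy.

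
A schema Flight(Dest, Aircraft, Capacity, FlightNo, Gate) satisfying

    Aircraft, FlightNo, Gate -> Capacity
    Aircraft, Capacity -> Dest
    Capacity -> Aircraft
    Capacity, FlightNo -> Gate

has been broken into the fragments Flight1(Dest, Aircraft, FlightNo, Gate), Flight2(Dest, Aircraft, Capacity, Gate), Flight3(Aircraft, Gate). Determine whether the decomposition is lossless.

No

Chase test. Columns are Dest, Aircraft, Capacity, FlightNo, Gate; row i has aⱼ where attribute j ∈ Flighti, else bᵢⱼ.
Initial tableau (one row per fragment):
  row 1: a1 a2 b13 a4 a5
  row 2: a1 a2 a3 b24 a5
  row 3: b31 a2 b33 b34 a5
No row becomes fully distinguished — the join is lossy.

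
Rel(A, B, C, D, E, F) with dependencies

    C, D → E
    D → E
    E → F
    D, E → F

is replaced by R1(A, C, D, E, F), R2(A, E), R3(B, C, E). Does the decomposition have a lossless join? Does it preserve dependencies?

Lossless test (chase): Rows 1 and 2 agree on E; apply E→F and equate their F entries. Rows 1 and 3 agree on E; apply E→F and equate their F entries. No row becomes fully distinguished — the join is lossy.
Dependency preservation: every FD's attributes lie within a single fragment, so each can be enforced locally — preserved.

lossy but dependency-preserving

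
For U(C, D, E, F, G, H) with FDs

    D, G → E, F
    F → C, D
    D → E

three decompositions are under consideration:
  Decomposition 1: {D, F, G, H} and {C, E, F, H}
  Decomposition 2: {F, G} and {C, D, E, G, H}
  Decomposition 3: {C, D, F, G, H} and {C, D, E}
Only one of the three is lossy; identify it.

Decomposition 2

Decomposition 1: common = {F, H}, closure = {C, D, E, F, H} → lossless.
Decomposition 2: common = {G}, closure = {G} → lossy.
Decomposition 3: common = {C, D}, closure = {C, D, E} → lossless.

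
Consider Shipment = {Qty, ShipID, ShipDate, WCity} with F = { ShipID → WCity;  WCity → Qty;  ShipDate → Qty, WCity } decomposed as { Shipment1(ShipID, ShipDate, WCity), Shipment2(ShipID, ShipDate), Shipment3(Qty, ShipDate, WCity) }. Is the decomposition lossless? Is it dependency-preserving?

Lossless test (chase): Rows 1 and 2 agree on ShipID; apply ShipID→WCity and equate their WCity entries. Rows 1 and 2 agree on WCity; apply WCity→Qty and equate their Qty entries. Rows 1 and 3 agree on WCity; apply WCity→Qty and equate their Qty entries. Row 1 is now all distinguished symbols — the join is lossless.
Dependency preservation: every FD's attributes lie within a single fragment, so each can be enforced locally — preserved.

lossless and dependency-preserving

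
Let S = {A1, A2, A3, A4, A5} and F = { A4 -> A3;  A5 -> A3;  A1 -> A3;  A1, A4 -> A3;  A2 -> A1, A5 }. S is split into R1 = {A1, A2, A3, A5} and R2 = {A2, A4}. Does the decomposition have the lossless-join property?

Common attributes: R1 ∩ R2 = {A2}.
Closure of {A2}: A2 → A1, A5 applies, adding A1, A5; A5 → A3 applies, adding A3. So (A2)⁺ = {A1, A2, A3, A5}.
This closure contains every attribute of R1, so R1 ∩ R2 → R1. The join is lossless.

Yes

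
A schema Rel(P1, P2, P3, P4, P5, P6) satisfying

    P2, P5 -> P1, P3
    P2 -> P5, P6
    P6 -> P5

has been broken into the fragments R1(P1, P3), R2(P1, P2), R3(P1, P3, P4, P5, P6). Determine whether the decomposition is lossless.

No

Chase test. Columns are P1, P2, P3, P4, P5, P6; row i has aⱼ where attribute j ∈ Ri, else bᵢⱼ.
Initial tableau (one row per fragment):
  row 1: a1 b12 a3 b14 b15 b16
  row 2: a1 a2 b23 b24 b25 b26
  row 3: a1 b32 a3 a4 a5 a6
No row becomes fully distinguished — the join is lossy.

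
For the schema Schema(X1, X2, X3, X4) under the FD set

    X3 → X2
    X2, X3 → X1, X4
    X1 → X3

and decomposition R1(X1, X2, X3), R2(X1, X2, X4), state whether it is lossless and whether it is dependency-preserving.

lossless and dependency-preserving

Lossless test: (X1, X2)⁺ = {X1, X2, X3, X4}, which contains all of one fragment — lossless.
Dependency preservation: X2, X3 → X1, X4 is not contained in any single fragment, but the restricted closure of its left-hand side across the fragments still reaches the right-hand side; the remaining FDs each lie inside some fragment. All dependencies are preserved.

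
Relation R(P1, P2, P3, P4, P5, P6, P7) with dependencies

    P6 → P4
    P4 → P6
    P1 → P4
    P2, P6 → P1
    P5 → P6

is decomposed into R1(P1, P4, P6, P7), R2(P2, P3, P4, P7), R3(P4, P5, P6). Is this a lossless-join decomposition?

Chase test. Columns are P1, P2, P3, P4, P5, P6, P7; row i has aⱼ where attribute j ∈ Ri, else bᵢⱼ.
Initial tableau (one row per fragment):
  row 1: a1 b12 b13 a4 b15 a6 a7
  row 2: b21 a2 a3 a4 b25 b26 a7
  row 3: b31 b32 b33 a4 a5 a6 b37
Rows 1 and 2 agree on P4; apply P4→P6 and equate their P6 entries.
No row becomes fully distinguished — the join is lossy.

No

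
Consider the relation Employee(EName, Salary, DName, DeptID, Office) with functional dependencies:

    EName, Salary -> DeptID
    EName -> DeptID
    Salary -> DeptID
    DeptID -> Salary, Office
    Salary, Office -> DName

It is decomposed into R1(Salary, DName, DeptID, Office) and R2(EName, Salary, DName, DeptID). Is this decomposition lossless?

Yes

Common attributes: R1 ∩ R2 = {Salary, DName, DeptID}.
Closure of {Salary, DName, DeptID}: DeptID → Salary, Office applies, adding Office. So (Salary, DName, DeptID)⁺ = {Salary, DName, DeptID, Office}.
This closure contains every attribute of R1, so R1 ∩ R2 → R1. The join is lossless.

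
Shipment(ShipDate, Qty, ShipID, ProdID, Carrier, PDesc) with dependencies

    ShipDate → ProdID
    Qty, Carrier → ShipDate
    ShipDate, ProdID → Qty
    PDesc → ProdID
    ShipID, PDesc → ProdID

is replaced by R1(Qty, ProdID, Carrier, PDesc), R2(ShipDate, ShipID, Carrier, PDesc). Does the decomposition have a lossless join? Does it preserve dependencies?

Lossless test: (Carrier, PDesc)⁺ = {ProdID, Carrier, PDesc}, which is a superkey of neither fragment — lossy.
Dependency preservation: the restricted closure of {ShipDate} across the fragments never reaches {ProdID}, so ShipDate → ProdID cannot be enforced without a join — not preserved.

lossy and not dependency-preserving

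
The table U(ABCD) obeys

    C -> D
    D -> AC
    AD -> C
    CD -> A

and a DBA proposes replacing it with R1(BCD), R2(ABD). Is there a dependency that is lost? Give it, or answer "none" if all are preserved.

C → D lies within R1.
D → AC: restricted closure across fragments reaches AC.
AD → C: restricted closure across fragments reaches C.
CD → A: restricted closure across fragments reaches A.
Every dependency is enforceable on the fragments, so the decomposition is dependency-preserving.

none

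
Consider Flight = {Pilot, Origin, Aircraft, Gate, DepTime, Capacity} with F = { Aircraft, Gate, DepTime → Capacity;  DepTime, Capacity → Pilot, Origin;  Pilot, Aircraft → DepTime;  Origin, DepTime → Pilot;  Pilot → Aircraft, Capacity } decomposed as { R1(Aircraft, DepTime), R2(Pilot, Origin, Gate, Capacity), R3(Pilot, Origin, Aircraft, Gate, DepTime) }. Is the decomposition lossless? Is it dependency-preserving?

lossless but not dependency-preserving

Lossless test (chase): Rows 2 and 3 agree on Pilot; apply Pilot→Aircraft, Capacity and equate their Aircraft, Capacity entries. Rows 2 and 3 agree on Pilot, Aircraft; apply Pilot, Aircraft→DepTime and equate their DepTime entries. Row 2 is now all distinguished symbols — the join is lossless.
Dependency preservation: the restricted closure of {DepTime, Capacity} across the fragments never reaches {Pilot, Origin}, so DepTime, Capacity → Pilot, Origin cannot be enforced without a join — not preserved.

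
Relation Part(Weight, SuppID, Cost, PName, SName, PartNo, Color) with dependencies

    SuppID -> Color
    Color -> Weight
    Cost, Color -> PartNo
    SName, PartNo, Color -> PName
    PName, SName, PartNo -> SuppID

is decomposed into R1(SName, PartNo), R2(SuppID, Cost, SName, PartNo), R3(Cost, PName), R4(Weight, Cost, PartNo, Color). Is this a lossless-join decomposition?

Chase test. Columns are Weight, SuppID, Cost, PName, SName, PartNo, Color; row i has aⱼ where attribute j ∈ Ri, else bᵢⱼ.
Initial tableau (one row per fragment):
  row 1: b11 b12 b13 b14 a5 a6 b17
  row 2: b21 a2 a3 b24 a5 a6 b27
  row 3: b31 b32 a3 a4 b35 b36 b37
  row 4: a1 b42 a3 b44 b45 a6 a7
No row becomes fully distinguished — the join is lossy.

No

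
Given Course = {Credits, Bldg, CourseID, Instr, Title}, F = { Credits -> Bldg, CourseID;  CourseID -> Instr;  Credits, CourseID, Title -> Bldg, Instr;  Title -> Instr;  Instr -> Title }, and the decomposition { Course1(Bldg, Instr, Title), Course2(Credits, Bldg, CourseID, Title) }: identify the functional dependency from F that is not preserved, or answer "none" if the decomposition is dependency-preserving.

Credits → Bldg, CourseID lies within Course2.
CourseID → Instr: restricted closure across fragments reaches Instr.
Credits, CourseID, Title → Bldg, Instr: restricted closure across fragments reaches Bldg, Instr.
Title → Instr lies within Course1.
Instr → Title lies within Course1.
Every dependency is enforceable on the fragments, so the decomposition is dependency-preserving.

none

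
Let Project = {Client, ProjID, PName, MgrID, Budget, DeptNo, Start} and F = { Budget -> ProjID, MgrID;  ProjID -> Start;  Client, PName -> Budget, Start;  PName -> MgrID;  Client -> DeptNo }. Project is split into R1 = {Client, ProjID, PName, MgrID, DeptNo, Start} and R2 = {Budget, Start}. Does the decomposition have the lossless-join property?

Common attributes: R1 ∩ R2 = {Start}.
No dependency enlarges {Start}, so (Start)⁺ = {Start}.
The closure contains neither all of R1 = {Client, ProjID, PName, MgrID, DeptNo, Start} nor all of R2 = {Budget, Start}, so the common attributes are not a superkey of either fragment. The join is lossy.

No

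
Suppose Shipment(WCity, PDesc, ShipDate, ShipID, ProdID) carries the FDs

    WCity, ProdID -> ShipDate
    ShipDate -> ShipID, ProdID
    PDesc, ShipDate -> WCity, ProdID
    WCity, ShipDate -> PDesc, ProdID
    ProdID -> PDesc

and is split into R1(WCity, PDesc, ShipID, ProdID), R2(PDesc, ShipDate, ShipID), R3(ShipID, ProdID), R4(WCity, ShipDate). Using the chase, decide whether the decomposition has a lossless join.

Chase test. Columns are WCity, PDesc, ShipDate, ShipID, ProdID; row i has aⱼ where attribute j ∈ Ri, else bᵢⱼ.
Initial tableau (one row per fragment):
  row 1: a1 a2 b13 a4 a5
  row 2: b21 a2 a3 a4 b25
  row 3: b31 b32 b33 a4 a5
  row 4: a1 b42 a3 b44 b45
Rows 2 and 4 agree on ShipDate; apply ShipDate→ShipID, ProdID and equate their ShipID, ProdID entries.
Rows 1 and 3 agree on ProdID; apply ProdID→PDesc and equate their PDesc entries.
Rows 2 and 4 agree on ProdID; apply ProdID→PDesc and equate their PDesc entries.
Rows 2 and 4 agree on PDesc, ShipDate; apply PDesc, ShipDate→WCity, ProdID and equate their WCity, ProdID entries.
No row becomes fully distinguished — the join is lossy.

No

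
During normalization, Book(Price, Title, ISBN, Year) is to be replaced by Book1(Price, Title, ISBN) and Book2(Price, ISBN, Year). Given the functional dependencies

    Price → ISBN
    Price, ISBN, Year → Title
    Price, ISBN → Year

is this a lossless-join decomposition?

Common attributes: Book1 ∩ Book2 = {Price, ISBN}.
Closure of {Price, ISBN}: Price, ISBN → Year applies, adding Year; Price, ISBN, Year → Title applies, adding Title. So (Price, ISBN)⁺ = {Price, Title, ISBN, Year}.
This closure contains every attribute of Book1, so Book1 ∩ Book2 → Book1. The join is lossless.

Yes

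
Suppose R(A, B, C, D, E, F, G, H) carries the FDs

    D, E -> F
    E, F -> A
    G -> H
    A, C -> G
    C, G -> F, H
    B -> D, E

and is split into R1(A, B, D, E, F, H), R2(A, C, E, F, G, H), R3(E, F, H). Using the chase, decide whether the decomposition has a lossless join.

No

Chase test. Columns are A, B, C, D, E, F, G, H; row i has aⱼ where attribute j ∈ Ri, else bᵢⱼ.
Initial tableau (one row per fragment):
  row 1: a1 a2 b13 a4 a5 a6 b17 a8
  row 2: a1 b22 a3 b24 a5 a6 a7 a8
  row 3: b31 b32 b33 b34 a5 a6 b37 a8
Rows 1 and 3 agree on E, F; apply E, F→A and equate their A entries.
No row becomes fully distinguished — the join is lossy.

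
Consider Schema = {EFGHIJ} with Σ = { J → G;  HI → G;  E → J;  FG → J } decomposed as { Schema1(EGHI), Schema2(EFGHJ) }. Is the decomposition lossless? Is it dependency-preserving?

Lossless test: (EGH)⁺ = {EGHJ}, which is a superkey of neither fragment — lossy.
Dependency preservation: every FD's attributes lie within a single fragment, so each can be enforced locally — preserved.

lossy but dependency-preserving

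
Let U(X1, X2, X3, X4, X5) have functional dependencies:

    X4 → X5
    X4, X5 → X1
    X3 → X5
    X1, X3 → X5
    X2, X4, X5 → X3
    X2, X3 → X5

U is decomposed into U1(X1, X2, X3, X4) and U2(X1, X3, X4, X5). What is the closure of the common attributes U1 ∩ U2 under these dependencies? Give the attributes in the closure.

X1, X3, X4, X5

U1 ∩ U2 = {X1, X3, X4}.
X4 → X5 applies, adding X5
Closure: {X1, X3, X4, X5}.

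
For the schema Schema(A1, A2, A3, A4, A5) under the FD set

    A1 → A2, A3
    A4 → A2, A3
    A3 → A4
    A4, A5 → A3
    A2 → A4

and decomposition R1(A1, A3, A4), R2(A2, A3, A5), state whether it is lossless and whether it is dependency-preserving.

Lossless test: (A3)⁺ = {A2, A3, A4}, which is a superkey of neither fragment — lossy.
Dependency preservation: A1 → A2, A3; A4 → A2, A3; A4, A5 → A3; A2 → A4 are not contained in any single fragment, but the restricted closure of each left-hand side across the fragments still reaches the right-hand side; the remaining FDs each lie inside some fragment. All dependencies are preserved.

lossy but dependency-preserving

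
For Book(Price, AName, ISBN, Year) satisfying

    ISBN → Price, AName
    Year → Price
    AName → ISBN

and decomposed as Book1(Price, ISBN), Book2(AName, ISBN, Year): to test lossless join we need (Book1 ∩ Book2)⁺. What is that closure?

Price, AName, ISBN

Book1 ∩ Book2 = {ISBN}.
ISBN → Price, AName applies, adding Price, AName
Closure: {Price, AName, ISBN}.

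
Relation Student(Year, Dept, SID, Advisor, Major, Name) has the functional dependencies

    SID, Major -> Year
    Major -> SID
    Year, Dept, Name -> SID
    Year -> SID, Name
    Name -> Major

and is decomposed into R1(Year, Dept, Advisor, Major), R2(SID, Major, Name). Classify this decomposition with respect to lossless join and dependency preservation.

lossless and dependency-preserving

Lossless test: (Major)⁺ = {Year, SID, Major, Name}, which contains all of one fragment — lossless.
Dependency preservation: SID, Major → Year; Year, Dept, Name → SID; Year → SID, Name are not contained in any single fragment, but the restricted closure of each left-hand side across the fragments still reaches the right-hand side; the remaining FDs each lie inside some fragment. All dependencies are preserved.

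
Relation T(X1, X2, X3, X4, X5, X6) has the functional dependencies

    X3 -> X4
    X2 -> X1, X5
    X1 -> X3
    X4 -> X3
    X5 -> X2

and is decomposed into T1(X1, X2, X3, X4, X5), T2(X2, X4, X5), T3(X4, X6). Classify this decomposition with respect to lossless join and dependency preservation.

lossy but dependency-preserving

Lossless test (chase): Rows 1 and 2 agree on X2; apply X2→X1, X5 and equate their X1, X5 entries. Rows 1 and 2 agree on X1; apply X1→X3 and equate their X3 entries. Rows 1 and 3 agree on X4; apply X4→X3 and equate their X3 entries. No row becomes fully distinguished — the join is lossy.
Dependency preservation: every FD's attributes lie within a single fragment, so each can be enforced locally — preserved.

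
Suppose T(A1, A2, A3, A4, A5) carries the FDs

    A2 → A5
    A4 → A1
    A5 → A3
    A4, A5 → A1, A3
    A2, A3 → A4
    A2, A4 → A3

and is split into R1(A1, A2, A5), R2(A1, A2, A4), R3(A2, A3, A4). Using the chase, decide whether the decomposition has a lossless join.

Chase test. Columns are A1, A2, A3, A4, A5; row i has aⱼ where attribute j ∈ Ri, else bᵢⱼ.
Initial tableau (one row per fragment):
  row 1: a1 a2 b13 b14 a5
  row 2: a1 a2 b23 a4 b25
  row 3: b31 a2 a3 a4 b35
Rows 1 and 2 agree on A2; apply A2→A5 and equate their A5 entries.
Rows 1 and 3 agree on A2; apply A2→A5 and equate their A5 entries.
Rows 2 and 3 agree on A4; apply A4→A1 and equate their A1 entries.
Rows 1 and 2 agree on A5; apply A5→A3 and equate their A3 entries.
Rows 1 and 3 agree on A5; apply A5→A3 and equate their A3 entries.
Rows 1 and 2 agree on A2, A3; apply A2, A3→A4 and equate their A4 entries.
Row 1 is now all distinguished symbols — the join is lossless.

Yes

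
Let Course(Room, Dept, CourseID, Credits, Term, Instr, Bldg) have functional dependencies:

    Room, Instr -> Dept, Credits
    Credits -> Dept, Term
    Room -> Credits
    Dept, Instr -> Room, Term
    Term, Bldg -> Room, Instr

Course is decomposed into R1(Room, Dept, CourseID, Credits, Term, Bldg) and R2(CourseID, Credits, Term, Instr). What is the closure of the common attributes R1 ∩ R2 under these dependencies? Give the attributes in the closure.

R1 ∩ R2 = {CourseID, Credits, Term}.
Credits → Dept, Term applies, adding Dept
Closure: {Dept, CourseID, Credits, Term}.

Dept, CourseID, Credits, Term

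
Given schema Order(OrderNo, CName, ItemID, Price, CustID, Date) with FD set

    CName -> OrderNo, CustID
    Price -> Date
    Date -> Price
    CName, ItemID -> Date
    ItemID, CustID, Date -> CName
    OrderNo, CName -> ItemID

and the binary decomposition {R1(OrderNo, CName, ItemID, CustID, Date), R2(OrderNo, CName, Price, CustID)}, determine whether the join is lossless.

Common attributes: R1 ∩ R2 = {OrderNo, CName, CustID}.
Closure of {OrderNo, CName, CustID}: OrderNo, CName → ItemID applies, adding ItemID; CName, ItemID → Date applies, adding Date; Date → Price applies, adding Price. So (OrderNo, CName, CustID)⁺ = {OrderNo, CName, ItemID, Price, CustID, Date}.
This closure contains every attribute of R1, so R1 ∩ R2 → R1. The join is lossless.

Yes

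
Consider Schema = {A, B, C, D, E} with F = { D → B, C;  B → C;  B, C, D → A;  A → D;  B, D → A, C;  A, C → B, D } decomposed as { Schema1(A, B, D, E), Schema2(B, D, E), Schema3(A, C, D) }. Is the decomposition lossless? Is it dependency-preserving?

lossless but not dependency-preserving

Lossless test (chase): Rows 1 and 2 agree on D; apply D→B, C and equate their B, C entries. Rows 1 and 3 agree on D; apply D→B, C and equate their B, C entries. Rows 1 and 2 agree on B, C, D; apply B, C, D→A and equate their A entries. Row 1 is now all distinguished symbols — the join is lossless.
Dependency preservation: the restricted closure of {B} across the fragments never reaches {C}, so B → C cannot be enforced without a join — not preserved.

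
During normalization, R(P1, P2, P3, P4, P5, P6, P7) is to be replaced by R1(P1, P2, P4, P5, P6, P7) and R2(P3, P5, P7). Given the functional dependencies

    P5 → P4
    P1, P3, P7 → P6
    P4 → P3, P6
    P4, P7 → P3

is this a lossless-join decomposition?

Common attributes: R1 ∩ R2 = {P5, P7}.
Closure of {P5, P7}: P5 → P4 applies, adding P4; P4 → P3, P6 applies, adding P3, P6. So (P5, P7)⁺ = {P3, P4, P5, P6, P7}.
This closure contains every attribute of R2, so R1 ∩ R2 → R2. The join is lossless.

Yes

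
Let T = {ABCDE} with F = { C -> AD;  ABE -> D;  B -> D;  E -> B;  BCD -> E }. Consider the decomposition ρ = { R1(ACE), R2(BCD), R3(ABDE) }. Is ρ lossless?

Chase test. Columns are ABCDE; row i has aⱼ where attribute j ∈ Ri, else bᵢⱼ.
Initial tableau (one row per fragment):
  row 1: a1 b12 a3 b14 a5
  row 2: b21 a2 a3 a4 b25
  row 3: a1 a2 b33 a4 a5
Rows 1 and 2 agree on C; apply C→AD and equate their AD entries.
Rows 1 and 3 agree on E; apply E→B and equate their B entries.
Rows 1 and 2 agree on BCD; apply BCD→E and equate their E entries.
Row 1 is now all distinguished symbols — the join is lossless.

Yes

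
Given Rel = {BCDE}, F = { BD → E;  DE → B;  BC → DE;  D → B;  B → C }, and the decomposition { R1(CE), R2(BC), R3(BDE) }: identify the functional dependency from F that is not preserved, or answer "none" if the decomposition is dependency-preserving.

none

BD → E lies within R3.
DE → B lies within R3.
BC → DE: restricted closure across fragments reaches DE.
D → B lies within R3.
B → C lies within R2.
Every dependency is enforceable on the fragments, so the decomposition is dependency-preserving.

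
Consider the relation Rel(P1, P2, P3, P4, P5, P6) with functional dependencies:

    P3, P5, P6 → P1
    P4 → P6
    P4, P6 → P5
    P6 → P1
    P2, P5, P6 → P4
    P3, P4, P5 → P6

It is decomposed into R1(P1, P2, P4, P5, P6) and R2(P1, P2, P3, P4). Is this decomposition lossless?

Common attributes: R1 ∩ R2 = {P1, P2, P4}.
Closure of {P1, P2, P4}: P4 → P6 applies, adding P6; P4, P6 → P5 applies, adding P5. So (P1, P2, P4)⁺ = {P1, P2, P4, P5, P6}.
This closure contains every attribute of R1, so R1 ∩ R2 → R1. The join is lossless.

Yes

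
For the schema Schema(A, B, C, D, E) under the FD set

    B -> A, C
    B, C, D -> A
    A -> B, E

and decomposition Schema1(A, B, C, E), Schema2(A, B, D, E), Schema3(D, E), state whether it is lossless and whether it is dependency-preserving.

lossless and dependency-preserving

Lossless test (chase): Rows 1 and 2 agree on B; apply B→A, C and equate their A, C entries. Row 2 is now all distinguished symbols — the join is lossless.
Dependency preservation: B, C, D → A is not contained in any single fragment, but the restricted closure of its left-hand side across the fragments still reaches the right-hand side; the remaining FDs each lie inside some fragment. All dependencies are preserved.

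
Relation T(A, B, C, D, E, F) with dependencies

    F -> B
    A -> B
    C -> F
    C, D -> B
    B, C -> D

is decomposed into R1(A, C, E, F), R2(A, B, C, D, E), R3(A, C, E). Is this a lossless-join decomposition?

Yes

Chase test. Columns are A, B, C, D, E, F; row i has aⱼ where attribute j ∈ Ri, else bᵢⱼ.
Initial tableau (one row per fragment):
  row 1: a1 b12 a3 b14 a5 a6
  row 2: a1 a2 a3 a4 a5 b26
  row 3: a1 b32 a3 b34 a5 b36
Rows 1 and 2 agree on A; apply A→B and equate their B entries.
Rows 1 and 3 agree on A; apply A→B and equate their B entries.
Rows 1 and 2 agree on C; apply C→F and equate their F entries.
Rows 1 and 3 agree on C; apply C→F and equate their F entries.
Rows 1 and 2 agree on B, C; apply B, C→D and equate their D entries.
Rows 1 and 3 agree on B, C; apply B, C→D and equate their D entries.
Row 1 is now all distinguished symbols — the join is lossless.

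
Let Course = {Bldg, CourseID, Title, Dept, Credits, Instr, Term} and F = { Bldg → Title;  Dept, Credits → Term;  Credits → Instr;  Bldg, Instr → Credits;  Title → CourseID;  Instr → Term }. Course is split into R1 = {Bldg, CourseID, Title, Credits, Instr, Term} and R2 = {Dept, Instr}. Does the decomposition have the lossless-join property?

Common attributes: R1 ∩ R2 = {Instr}.
Closure of {Instr}: Instr → Term applies, adding Term. So (Instr)⁺ = {Instr, Term}.
The closure contains neither all of R1 = {Bldg, CourseID, Title, Credits, Instr, Term} nor all of R2 = {Dept, Instr}, so the common attributes are not a superkey of either fragment. The join is lossy.

No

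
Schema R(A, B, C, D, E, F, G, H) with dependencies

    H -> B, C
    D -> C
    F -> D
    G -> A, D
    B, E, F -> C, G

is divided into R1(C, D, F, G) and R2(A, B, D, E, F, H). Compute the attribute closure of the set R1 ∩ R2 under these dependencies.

C, D, F

R1 ∩ R2 = {D, F}.
D → C applies, adding C
Closure: {C, D, F}.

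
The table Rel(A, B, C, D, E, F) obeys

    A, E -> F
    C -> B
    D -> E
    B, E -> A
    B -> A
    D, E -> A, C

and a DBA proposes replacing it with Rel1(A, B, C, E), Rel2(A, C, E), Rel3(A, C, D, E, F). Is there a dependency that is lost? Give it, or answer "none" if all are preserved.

A, E → F lies within Rel3.
C → B lies within Rel1.
D → E lies within Rel3.
B, E → A lies within Rel1.
B → A lies within Rel1.
D, E → A, C lies within Rel3.
Every dependency is enforceable on the fragments, so the decomposition is dependency-preserving.

none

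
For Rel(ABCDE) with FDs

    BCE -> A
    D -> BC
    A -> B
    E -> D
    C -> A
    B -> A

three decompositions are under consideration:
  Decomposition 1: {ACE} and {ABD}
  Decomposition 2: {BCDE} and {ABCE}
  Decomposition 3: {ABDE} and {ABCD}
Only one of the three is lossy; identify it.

Decomposition 1: common = {A}, closure = {AB} → lossy.
Decomposition 2: common = {BCE}, closure = {ABCDE} → lossless.
Decomposition 3: common = {ABD}, closure = {ABCD} → lossless.

Decomposition 1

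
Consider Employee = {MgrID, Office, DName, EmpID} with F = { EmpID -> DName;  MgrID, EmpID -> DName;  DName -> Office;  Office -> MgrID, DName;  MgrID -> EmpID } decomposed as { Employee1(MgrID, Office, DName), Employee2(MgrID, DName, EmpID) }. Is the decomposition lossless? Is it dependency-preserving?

lossless and dependency-preserving

Lossless test: (MgrID, DName)⁺ = {MgrID, Office, DName, EmpID}, which contains all of one fragment — lossless.
Dependency preservation: every FD's attributes lie within a single fragment, so each can be enforced locally — preserved.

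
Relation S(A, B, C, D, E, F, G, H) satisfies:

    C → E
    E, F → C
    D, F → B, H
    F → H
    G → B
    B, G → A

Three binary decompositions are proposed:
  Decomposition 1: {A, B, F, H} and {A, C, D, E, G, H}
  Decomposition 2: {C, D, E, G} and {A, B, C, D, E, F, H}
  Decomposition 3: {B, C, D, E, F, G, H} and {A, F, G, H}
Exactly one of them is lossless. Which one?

Decomposition 1: common = {A, H}, closure = {A, H} → lossy.
Decomposition 2: common = {C, D, E}, closure = {C, D, E} → lossy.
Decomposition 3: common = {F, G, H}, closure = {A, B, F, G, H} → lossless.

Decomposition 3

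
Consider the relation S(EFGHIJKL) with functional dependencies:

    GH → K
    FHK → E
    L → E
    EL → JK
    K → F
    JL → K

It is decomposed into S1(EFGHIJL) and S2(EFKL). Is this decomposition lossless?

Common attributes: S1 ∩ S2 = {EFL}.
Closure of {EFL}: EL → JK applies, adding JK. So (EFL)⁺ = {EFJKL}.
This closure contains every attribute of S2, so S1 ∩ S2 → S2. The join is lossless.

Yes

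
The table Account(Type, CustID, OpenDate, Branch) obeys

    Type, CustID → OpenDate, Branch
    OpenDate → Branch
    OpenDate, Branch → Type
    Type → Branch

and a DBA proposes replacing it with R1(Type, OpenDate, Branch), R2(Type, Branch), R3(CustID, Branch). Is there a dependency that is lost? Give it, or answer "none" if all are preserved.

Check Type, CustID → OpenDate, Branch: no single fragment contains all of {Type, CustID, OpenDate, Branch}, and the restricted closure of {Type, CustID} across the fragments never reaches {OpenDate, Branch}.
OpenDate → Branch is preserved.
OpenDate, Branch → Type is preserved.
Type → Branch is preserved.

Type, CustID → OpenDate, Branch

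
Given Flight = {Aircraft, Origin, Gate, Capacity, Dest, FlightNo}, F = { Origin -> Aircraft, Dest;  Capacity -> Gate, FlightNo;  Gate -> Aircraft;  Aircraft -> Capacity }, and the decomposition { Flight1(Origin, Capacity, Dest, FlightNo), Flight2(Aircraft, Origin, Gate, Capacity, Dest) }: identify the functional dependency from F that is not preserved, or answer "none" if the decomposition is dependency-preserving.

none

Origin → Aircraft, Dest lies within Flight2.
Capacity → Gate, FlightNo: restricted closure across fragments reaches Gate, FlightNo.
Gate → Aircraft lies within Flight2.
Aircraft → Capacity lies within Flight2.
Every dependency is enforceable on the fragments, so the decomposition is dependency-preserving.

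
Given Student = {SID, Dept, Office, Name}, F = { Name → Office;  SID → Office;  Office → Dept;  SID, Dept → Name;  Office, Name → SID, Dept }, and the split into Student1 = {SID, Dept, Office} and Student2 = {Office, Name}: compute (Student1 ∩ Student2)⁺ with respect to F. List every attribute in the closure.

Student1 ∩ Student2 = {Office}.
Office → Dept applies, adding Dept
Closure: {Dept, Office}.

Dept, Office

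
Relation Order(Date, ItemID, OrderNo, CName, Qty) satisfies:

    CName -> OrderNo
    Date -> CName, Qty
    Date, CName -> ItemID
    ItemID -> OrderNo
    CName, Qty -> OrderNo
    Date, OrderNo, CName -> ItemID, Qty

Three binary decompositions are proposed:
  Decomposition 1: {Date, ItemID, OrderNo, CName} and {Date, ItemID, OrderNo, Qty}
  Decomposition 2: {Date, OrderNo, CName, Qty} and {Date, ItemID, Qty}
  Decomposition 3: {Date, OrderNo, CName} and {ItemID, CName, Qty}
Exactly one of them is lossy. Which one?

Decomposition 3

Decomposition 1: common = {Date, ItemID, OrderNo}, closure = {Date, ItemID, OrderNo, CName, Qty} → lossless.
Decomposition 2: common = {Date, Qty}, closure = {Date, ItemID, OrderNo, CName, Qty} → lossless.
Decomposition 3: common = {CName}, closure = {OrderNo, CName} → lossy.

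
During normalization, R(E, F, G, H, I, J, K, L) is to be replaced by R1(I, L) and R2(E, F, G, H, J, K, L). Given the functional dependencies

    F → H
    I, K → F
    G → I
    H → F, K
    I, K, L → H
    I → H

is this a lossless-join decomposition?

No

Common attributes: R1 ∩ R2 = {L}.
No dependency enlarges {L}, so (L)⁺ = {L}.
The closure contains neither all of R1 = {I, L} nor all of R2 = {E, F, G, H, J, K, L}, so the common attributes are not a superkey of either fragment. The join is lossy.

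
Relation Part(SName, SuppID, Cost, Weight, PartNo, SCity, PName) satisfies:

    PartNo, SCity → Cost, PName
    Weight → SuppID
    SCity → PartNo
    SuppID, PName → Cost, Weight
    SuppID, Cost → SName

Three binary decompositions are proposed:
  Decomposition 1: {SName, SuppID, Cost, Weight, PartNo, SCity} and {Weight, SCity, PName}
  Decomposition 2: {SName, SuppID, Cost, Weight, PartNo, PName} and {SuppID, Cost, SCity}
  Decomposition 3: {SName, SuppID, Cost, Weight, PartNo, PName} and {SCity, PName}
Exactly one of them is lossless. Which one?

Decomposition 1

Decomposition 1: common = {Weight, SCity}, closure = {SName, SuppID, Cost, Weight, PartNo, SCity, PName} → lossless.
Decomposition 2: common = {SuppID, Cost}, closure = {SName, SuppID, Cost} → lossy.
Decomposition 3: common = {PName}, closure = {PName} → lossy.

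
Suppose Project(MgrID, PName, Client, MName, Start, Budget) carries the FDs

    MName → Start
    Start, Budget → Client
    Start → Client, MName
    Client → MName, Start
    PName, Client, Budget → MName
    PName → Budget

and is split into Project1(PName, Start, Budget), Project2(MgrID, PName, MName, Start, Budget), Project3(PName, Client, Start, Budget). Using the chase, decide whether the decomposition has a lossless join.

Chase test. Columns are MgrID, PName, Client, MName, Start, Budget; row i has aⱼ where attribute j ∈ Projecti, else bᵢⱼ.
Initial tableau (one row per fragment):
  row 1: b11 a2 b13 b14 a5 a6
  row 2: a1 a2 b23 a4 a5 a6
  row 3: b31 a2 a3 b34 a5 a6
Rows 1 and 2 agree on Start, Budget; apply Start, Budget→Client and equate their Client entries.
Rows 1 and 3 agree on Start, Budget; apply Start, Budget→Client and equate their Client entries.
Rows 1 and 2 agree on Start; apply Start→Client, MName and equate their Client, MName entries.
Rows 1 and 3 agree on Start; apply Start→Client, MName and equate their Client, MName entries.
Row 2 is now all distinguished symbols — the join is lossless.

Yes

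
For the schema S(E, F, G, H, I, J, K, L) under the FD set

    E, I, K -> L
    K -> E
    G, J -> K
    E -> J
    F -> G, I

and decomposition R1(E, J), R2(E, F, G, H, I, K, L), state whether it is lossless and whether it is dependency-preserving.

lossless but not dependency-preserving

Lossless test: (E)⁺ = {E, J}, which contains all of one fragment — lossless.
Dependency preservation: the restricted closure of {G, J} across the fragments never reaches {K}, so G, J → K cannot be enforced without a join — not preserved.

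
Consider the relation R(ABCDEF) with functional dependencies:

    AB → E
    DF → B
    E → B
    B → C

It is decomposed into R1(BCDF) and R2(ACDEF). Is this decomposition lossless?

Common attributes: R1 ∩ R2 = {CDF}.
Closure of {CDF}: DF → B applies, adding B. So (CDF)⁺ = {BCDF}.
This closure contains every attribute of R1, so R1 ∩ R2 → R1. The join is lossless.

Yes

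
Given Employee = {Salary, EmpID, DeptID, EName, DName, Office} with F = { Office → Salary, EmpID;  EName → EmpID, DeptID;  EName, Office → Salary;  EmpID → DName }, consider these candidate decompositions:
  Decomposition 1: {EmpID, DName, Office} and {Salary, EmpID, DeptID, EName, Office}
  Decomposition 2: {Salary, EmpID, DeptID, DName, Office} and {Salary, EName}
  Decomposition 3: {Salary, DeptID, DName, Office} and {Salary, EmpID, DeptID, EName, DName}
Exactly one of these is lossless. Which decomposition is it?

Decomposition 1

Decomposition 1: common = {EmpID, Office}, closure = {Salary, EmpID, DName, Office} → lossless.
Decomposition 2: common = {Salary}, closure = {Salary} → lossy.
Decomposition 3: common = {Salary, DeptID, DName}, closure = {Salary, DeptID, DName} → lossy.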